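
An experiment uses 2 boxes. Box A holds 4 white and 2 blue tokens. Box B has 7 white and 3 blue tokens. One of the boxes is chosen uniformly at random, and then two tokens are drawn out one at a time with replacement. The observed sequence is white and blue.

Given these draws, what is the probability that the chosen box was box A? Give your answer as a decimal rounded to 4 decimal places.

The likelihood of the observed sequence under each hypothesis: P(data | box A) = (4/6)(2/6) = 0.22222; P(data | box B) = (7/10)(3/10) = 0.21.
Multiplying each by its prior: 1/2 · 0.22222 = 0.11111, 1/2 · 0.21 = 0.105; with total 0.21611.
Therefore the posterior P(box A | data) = (0.11111) / (0.21611) = 0.51414.

0.5141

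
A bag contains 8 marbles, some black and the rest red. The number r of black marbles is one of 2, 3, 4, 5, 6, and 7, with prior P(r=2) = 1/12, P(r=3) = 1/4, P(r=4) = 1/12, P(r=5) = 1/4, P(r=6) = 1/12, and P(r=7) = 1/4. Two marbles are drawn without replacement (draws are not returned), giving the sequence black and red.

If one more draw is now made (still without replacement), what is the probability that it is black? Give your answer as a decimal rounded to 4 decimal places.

0.5695

For each hypothesis, P(data | H) works out to: P(data | r = 2) = (2/8)(6/7) = 3/14; P(data | r = 3) = (3/8)(5/7) = 15/56; P(data | r = 4) = (4/8)(4/7) = 2/7; P(data | r = 5) = (5/8)(3/7) = 15/56; P(data | r = 6) = (6/8)(2/7) = 3/14; P(data | r = 7) = (7/8)(1/7) = 1/8.
Weighting by the prior gives 1/12 · 3/14 = 1/56, 1/4 · 15/56 = 15/224, 1/12 · 2/7 = 1/42, 1/4 · 15/56 = 15/224, 1/12 · 3/14 = 1/56, 1/4 · 1/8 = 1/32; these sum to 151/672.
Normalising, the posterior is P(r = 2 | data) = 12/151, P(r = 3 | data) = 45/151, P(r = 4 | data) = 16/151, P(r = 5 | data) = 45/151, P(r = 6 | data) = 12/151, P(r = 7 | data) = 21/151.
The predictive probability is P(black next | data) = (1/6)(12/151) + (1/3)(45/151) + (1/2)(16/151) + (2/3)(45/151) + (5/6)(12/151) + (1)(21/151) = 86/151.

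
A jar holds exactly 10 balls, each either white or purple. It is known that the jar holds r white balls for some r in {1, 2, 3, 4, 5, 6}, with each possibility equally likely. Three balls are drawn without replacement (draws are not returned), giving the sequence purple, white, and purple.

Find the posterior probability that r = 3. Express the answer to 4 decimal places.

0.2093

Compute the likelihood of the observed sequence for each case: P(data | r = 1) = (9/10)(1/9)(8/8) = 0.1; P(data | r = 2) = (8/10)(2/9)(7/8) = 0.15556; P(data | r = 3) = (7/10)(3/9)(6/8) = 0.175; P(data | r = 4) = (6/10)(4/9)(5/8) = 0.16667; P(data | r = 5) = (5/10)(5/9)(4/8) = 0.13889; P(data | r = 6) = (4/10)(6/9)(3/8) = 0.1.
Multiplying each by its prior: 1/6 · 0.1 = 0.016667, 1/6 · 0.15556 = 0.025926, 1/6 · 0.175 = 0.029167, 1/6 · 0.16667 = 0.027778, 1/6 · 0.13889 = 0.023148, 1/6 · 0.1 = 0.016667; summing to 0.13935.
Therefore the posterior P(r = 3 | data) = (0.029167) / (0.13935) = 0.2093.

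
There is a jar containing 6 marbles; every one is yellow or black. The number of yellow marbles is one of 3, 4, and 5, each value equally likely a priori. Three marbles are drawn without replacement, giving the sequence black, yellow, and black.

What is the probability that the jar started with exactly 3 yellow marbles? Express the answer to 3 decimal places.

The likelihood of the observed sequence under each hypothesis: P(data | r = 3) = (3/6)(3/5)(2/4) = 3/20; P(data | r = 4) = (2/6)(4/5)(1/4) = 1/15; P(data | r = 5) = (1/6)(5/5)(0/4) = 0.
Weighting by the prior gives 1/3 · 3/20 = 1/20, 1/3 · 1/15 = 1/45, 1/3 · 0 = 0; these sum to 13/180.
By Bayes' rule, P(r = 3 | data) = (1/20) / (13/180) = 9/13.

0.692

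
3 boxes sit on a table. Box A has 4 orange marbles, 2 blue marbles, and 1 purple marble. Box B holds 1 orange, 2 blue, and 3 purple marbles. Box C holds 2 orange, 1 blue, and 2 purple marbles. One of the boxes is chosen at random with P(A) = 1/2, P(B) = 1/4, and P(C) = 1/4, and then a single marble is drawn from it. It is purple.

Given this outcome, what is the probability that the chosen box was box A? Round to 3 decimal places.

The likelihood of this draw under each hypothesis: P(data | box A) = (1/7) = 1/7; P(data | box B) = (3/6) = 1/2; P(data | box C) = (2/5) = 2/5.
The prior-weighted likelihoods are 1/2 · 1/7 = 1/14, 1/4 · 1/2 = 1/8, 1/4 · 2/5 = 1/10; these sum to 83/280.
Therefore the posterior P(box A | data) = (1/14) / (83/280) = 20/83.

0.241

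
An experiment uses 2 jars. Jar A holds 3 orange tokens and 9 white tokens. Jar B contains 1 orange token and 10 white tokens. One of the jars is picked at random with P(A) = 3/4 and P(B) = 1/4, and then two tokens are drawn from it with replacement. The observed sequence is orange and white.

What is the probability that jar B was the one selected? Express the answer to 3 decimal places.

For each hypothesis, P(data | H) works out to: P(data | jar A) = (3/12)(9/12) = 0.1875; P(data | jar B) = (1/11)(10/11) = 0.082645.
The prior-weighted likelihoods are 3/4 · 0.1875 = 0.14062, 1/4 · 0.082645 = 0.020661; these sum to 0.16129.
Therefore the posterior P(jar B | data) = (0.020661) / (0.16129) = 0.1281.

0.128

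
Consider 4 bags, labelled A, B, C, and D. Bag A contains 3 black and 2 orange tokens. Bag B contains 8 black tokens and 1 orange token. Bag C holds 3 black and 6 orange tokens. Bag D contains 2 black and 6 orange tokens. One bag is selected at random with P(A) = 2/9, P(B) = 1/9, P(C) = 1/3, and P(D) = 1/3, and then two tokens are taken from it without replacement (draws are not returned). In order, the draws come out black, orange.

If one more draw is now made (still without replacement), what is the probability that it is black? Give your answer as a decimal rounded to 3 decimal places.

0.396

For each hypothesis, P(data | H) works out to: P(data | bag A) = (3/5)(2/4) = 0.3; P(data | bag B) = (8/9)(1/8) = 0.11111; P(data | bag C) = (3/9)(6/8) = 0.25; P(data | bag D) = (2/8)(6/7) = 0.21429.
Weighting by the prior gives 2/9 · 0.3 = 0.066667, 1/9 · 0.11111 = 0.012346, 1/3 · 0.25 = 0.083333, 1/3 · 0.21429 = 0.071429; summing to 0.23377.
Normalising, the posterior is P(bag A | data) = 0.28518, P(bag B | data) = 0.05281, P(bag C | data) = 0.35647, P(bag D | data) = 0.30555.
The predictive probability is P(black next | data) = (2/3)(0.28518) + (1)(0.05281) + (2/7)(0.35647) + (1/6)(0.30555) = 0.3957.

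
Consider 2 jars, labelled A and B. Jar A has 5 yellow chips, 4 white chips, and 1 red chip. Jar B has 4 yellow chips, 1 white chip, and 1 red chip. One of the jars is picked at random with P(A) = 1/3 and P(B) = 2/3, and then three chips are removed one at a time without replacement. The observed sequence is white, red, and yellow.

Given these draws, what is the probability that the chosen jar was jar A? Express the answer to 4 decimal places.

0.2941

Under each hypothesis, the probability of the observed sequence is: P(data | jar A) = (4/10)(1/9)(5/8) = 1/36; P(data | jar B) = (1/6)(1/5)(4/4) = 1/30.
Weighting by the prior gives 1/3 · 1/36 = 1/108, 2/3 · 1/30 = 1/45; summing to 17/540.
Therefore the posterior P(jar A | data) = (1/108) / (17/540) = 5/17.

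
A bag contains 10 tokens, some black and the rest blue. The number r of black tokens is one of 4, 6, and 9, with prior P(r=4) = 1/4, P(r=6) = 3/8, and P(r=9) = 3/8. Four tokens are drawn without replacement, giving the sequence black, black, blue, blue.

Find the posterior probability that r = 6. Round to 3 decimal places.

Under each hypothesis, the probability of the observed sequence is: P(data | r = 4) = (4/10)(3/9)(6/8)(5/7) = 1/14; P(data | r = 6) = (6/10)(5/9)(4/8)(3/7) = 1/14; P(data | r = 9) = (9/10)(8/9)(1/8)(0/7) = 0.
The prior-weighted likelihoods are 1/4 · 1/14 = 1/56, 3/8 · 1/14 = 3/112, 3/8 · 0 = 0; with total 5/112.
By Bayes' rule, P(r = 6 | data) = (3/112) / (5/112) = 3/5.

0.600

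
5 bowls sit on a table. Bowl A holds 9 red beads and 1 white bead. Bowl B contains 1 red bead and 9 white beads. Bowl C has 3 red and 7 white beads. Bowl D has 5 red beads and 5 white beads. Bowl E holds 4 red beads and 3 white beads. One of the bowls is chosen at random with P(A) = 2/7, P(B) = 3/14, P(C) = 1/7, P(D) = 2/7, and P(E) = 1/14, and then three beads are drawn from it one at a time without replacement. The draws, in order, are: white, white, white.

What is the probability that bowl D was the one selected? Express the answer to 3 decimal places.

0.109

Compute the likelihood of the observed sequence for each case: P(data | bowl A) = (1/10)(0/9) = 0; P(data | bowl B) = (9/10)(8/9)(7/8) = 0.7; P(data | bowl C) = (7/10)(6/9)(5/8) = 0.29167; P(data | bowl D) = (5/10)(4/9)(3/8) = 0.083333; P(data | bowl E) = (3/7)(2/6)(1/5) = 0.028571.
The prior-weighted likelihoods are 2/7 · 0 = 0, 3/14 · 0.7 = 0.15, 1/7 · 0.29167 = 0.041667, 2/7 · 0.083333 = 0.02381, 1/14 · 0.028571 = 0.0020408; these sum to 0.21752.
So P(bowl D | data) = (0.02381) / (0.21752) = 0.10946.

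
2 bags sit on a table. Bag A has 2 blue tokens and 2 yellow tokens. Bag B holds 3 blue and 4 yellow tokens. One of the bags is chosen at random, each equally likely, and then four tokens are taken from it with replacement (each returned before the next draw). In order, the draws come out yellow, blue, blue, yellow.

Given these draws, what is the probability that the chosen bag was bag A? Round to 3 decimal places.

For each hypothesis, P(data | H) works out to: P(data | bag A) = (2/4)(2/4)(2/4)(2/4) = 0.0625; P(data | bag B) = (4/7)(3/7)(3/7)(4/7) = 0.059975.
Weighting by the prior gives 1/2 · 0.0625 = 0.03125, 1/2 · 0.059975 = 0.029988; with total 0.061238.
By Bayes' rule, P(bag A | data) = (0.03125) / (0.061238) = 0.51031.

0.510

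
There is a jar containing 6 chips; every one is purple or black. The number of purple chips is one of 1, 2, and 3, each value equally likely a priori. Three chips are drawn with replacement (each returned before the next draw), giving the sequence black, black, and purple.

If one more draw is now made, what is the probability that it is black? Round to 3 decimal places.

For each hypothesis, P(data | H) works out to: P(data | r = 1) = (5/6)(5/6)(1/6) = 25/216; P(data | r = 2) = (4/6)(4/6)(2/6) = 4/27; P(data | r = 3) = (3/6)(3/6)(3/6) = 1/8.
Weighting by the prior gives 1/3 · 25/216 = 25/648, 1/3 · 4/27 = 4/81, 1/3 · 1/8 = 1/24; with total 7/54.
The posterior is then P(r = 1 | data) = 25/84, P(r = 2 | data) = 8/21, P(r = 3 | data) = 9/28.
The predictive probability is P(black next | data) = (5/6)(25/84) + (2/3)(8/21) + (1/2)(9/28) = 167/252.

0.663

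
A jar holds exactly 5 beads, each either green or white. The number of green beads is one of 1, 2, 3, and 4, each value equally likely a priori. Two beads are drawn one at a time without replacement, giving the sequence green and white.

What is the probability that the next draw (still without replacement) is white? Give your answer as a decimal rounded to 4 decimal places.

Compute the likelihood of the observed sequence for each case: P(data | r = 1) = (1/5)(4/4) = 1/5; P(data | r = 2) = (2/5)(3/4) = 3/10; P(data | r = 3) = (3/5)(2/4) = 3/10; P(data | r = 4) = (4/5)(1/4) = 1/5.
Multiplying each by its prior: 1/4 · 1/5 = 1/20, 1/4 · 3/10 = 3/40, 1/4 · 3/10 = 3/40, 1/4 · 1/5 = 1/20; with total 1/4.
Normalising, the posterior is P(r = 1 | data) = 1/5, P(r = 2 | data) = 3/10, P(r = 3 | data) = 3/10, P(r = 4 | data) = 1/5.
The predictive probability is P(white next | data) = (1)(1/5) + (2/3)(3/10) + (1/3)(3/10) + (0)(1/5) = 1/2.

0.5000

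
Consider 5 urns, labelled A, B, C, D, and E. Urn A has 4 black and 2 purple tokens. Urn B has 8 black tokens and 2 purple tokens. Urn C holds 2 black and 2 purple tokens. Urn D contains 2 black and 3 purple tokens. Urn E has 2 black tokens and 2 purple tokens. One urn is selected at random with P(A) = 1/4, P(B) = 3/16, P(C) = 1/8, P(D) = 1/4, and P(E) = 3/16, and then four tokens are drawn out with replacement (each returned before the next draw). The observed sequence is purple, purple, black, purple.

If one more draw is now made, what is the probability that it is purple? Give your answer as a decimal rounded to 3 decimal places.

0.516

Compute the likelihood of the observed sequence for each case: P(data | urn A) = (2/6)(2/6)(4/6)(2/6) = 0.024691; P(data | urn B) = (2/10)(2/10)(8/10)(2/10) = 0.0064; P(data | urn C) = (2/4)(2/4)(2/4)(2/4) = 0.0625; P(data | urn D) = (3/5)(3/5)(2/5)(3/5) = 0.0864; P(data | urn E) = (2/4)(2/4)(2/4)(2/4) = 0.0625.
Weighting by the prior gives 1/4 · 0.024691 = 0.0061728, 3/16 · 0.0064 = 0.0012, 1/8 · 0.0625 = 0.0078125, 1/4 · 0.0864 = 0.0216, 3/16 · 0.0625 = 0.011719; these sum to 0.048504.
Normalising, the posterior is P(urn A | data) = 0.12726, P(urn B | data) = 0.02474, P(urn C | data) = 0.16107, P(urn D | data) = 0.44532, P(urn E | data) = 0.2416.
The predictive probability is P(purple next | data) = (1/3)(0.12726) + (1/5)(0.02474) + (1/2)(0.16107) + (3/5)(0.44532) + (1/2)(0.2416) = 0.5159.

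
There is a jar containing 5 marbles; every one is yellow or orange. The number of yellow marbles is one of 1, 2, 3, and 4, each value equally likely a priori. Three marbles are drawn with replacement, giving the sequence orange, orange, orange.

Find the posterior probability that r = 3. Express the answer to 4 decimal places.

0.0800

The likelihood of the observed sequence under each hypothesis: P(data | r = 1) = (4/5)(4/5)(4/5) = 64/125; P(data | r = 2) = (3/5)(3/5)(3/5) = 27/125; P(data | r = 3) = (2/5)(2/5)(2/5) = 8/125; P(data | r = 4) = (1/5)(1/5)(1/5) = 1/125.
The prior-weighted likelihoods are 1/4 · 64/125 = 16/125, 1/4 · 27/125 = 27/500, 1/4 · 8/125 = 2/125, 1/4 · 1/125 = 1/500; with total 1/5.
Therefore the posterior P(r = 3 | data) = (2/125) / (1/5) = 2/25.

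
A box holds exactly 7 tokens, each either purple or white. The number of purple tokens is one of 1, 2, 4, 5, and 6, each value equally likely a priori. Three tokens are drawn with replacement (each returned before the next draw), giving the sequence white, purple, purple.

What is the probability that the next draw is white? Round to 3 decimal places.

0.371

For each hypothesis, P(data | H) works out to: P(data | r = 1) = (6/7)(1/7)(1/7) = 0.017493; P(data | r = 2) = (5/7)(2/7)(2/7) = 0.058309; P(data | r = 4) = (3/7)(4/7)(4/7) = 0.13994; P(data | r = 5) = (2/7)(5/7)(5/7) = 0.14577; P(data | r = 6) = (1/7)(6/7)(6/7) = 0.10496.
Weighting by the prior gives 1/5 · 0.017493 = 0.0034985, 1/5 · 0.058309 = 0.011662, 1/5 · 0.13994 = 0.027988, 1/5 · 0.14577 = 0.029155, 1/5 · 0.10496 = 0.020991; summing to 0.093294.
Normalising, the posterior is P(r = 1 | data) = 0.0375, P(r = 2 | data) = 0.125, P(r = 4 | data) = 0.3, P(r = 5 | data) = 0.3125, P(r = 6 | data) = 0.225.
So P(white next | data) = Σ P(white next | H) P(H | data) = (6/7)(0.0375) + (5/7)(0.125) + (3/7)(0.3) + (2/7)(0.3125) + (1/7)(0.225) = 0.37143.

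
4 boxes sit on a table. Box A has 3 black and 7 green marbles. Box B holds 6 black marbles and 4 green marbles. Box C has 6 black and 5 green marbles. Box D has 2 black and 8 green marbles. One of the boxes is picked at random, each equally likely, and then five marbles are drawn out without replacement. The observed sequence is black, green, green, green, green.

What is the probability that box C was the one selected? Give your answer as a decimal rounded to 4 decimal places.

For each hypothesis, P(data | H) works out to: P(data | box A) = (3/10)(7/9)(6/8)(5/7)(4/6) = 0.083333; P(data | box B) = (6/10)(4/9)(3/8)(2/7)(1/6) = 0.0047619; P(data | box C) = (6/11)(5/10)(4/9)(3/8)(2/7) = 0.012987; P(data | box D) = (2/10)(8/9)(7/8)(6/7)(5/6) = 0.11111.
Multiplying each by its prior: 1/4 · 0.083333 = 0.020833, 1/4 · 0.0047619 = 0.0011905, 1/4 · 0.012987 = 0.0032468, 1/4 · 0.11111 = 0.027778; with total 0.053048.
So P(box C | data) = (0.0032468) / (0.053048) = 0.061204.

0.0612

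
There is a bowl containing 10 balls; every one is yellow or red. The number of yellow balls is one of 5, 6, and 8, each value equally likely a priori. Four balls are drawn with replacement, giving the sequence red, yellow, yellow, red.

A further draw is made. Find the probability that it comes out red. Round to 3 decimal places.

Compute the likelihood of the observed sequence for each case: P(data | r = 5) = (5/10)(5/10)(5/10)(5/10) = 0.0625; P(data | r = 6) = (4/10)(6/10)(6/10)(4/10) = 0.0576; P(data | r = 8) = (2/10)(8/10)(8/10)(2/10) = 0.0256.
Multiplying each by its prior: 1/3 · 0.0625 = 0.020833, 1/3 · 0.0576 = 0.0192, 1/3 · 0.0256 = 0.0085333; with total 0.048567.
Normalising, the posterior is P(r = 5 | data) = 0.42896, P(r = 6 | data) = 0.39533, P(r = 8 | data) = 0.1757.
The predictive probability is P(red next | data) = (1/2)(0.42896) + (2/5)(0.39533) + (1/5)(0.1757) = 0.40776.

0.408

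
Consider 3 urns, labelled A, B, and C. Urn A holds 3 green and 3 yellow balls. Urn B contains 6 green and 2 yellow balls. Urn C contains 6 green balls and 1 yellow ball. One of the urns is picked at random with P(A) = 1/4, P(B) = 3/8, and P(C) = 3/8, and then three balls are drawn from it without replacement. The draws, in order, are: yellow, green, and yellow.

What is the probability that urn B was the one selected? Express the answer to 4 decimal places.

For each hypothesis, P(data | H) works out to: P(data | urn A) = (3/6)(3/5)(2/4) = 0.15; P(data | urn B) = (2/8)(6/7)(1/6) = 0.035714; P(data | urn C) = (1/7)(6/6)(0/5) = 0.
Multiplying each by its prior: 1/4 · 0.15 = 0.0375, 3/8 · 0.035714 = 0.013393, 3/8 · 0 = 0; these sum to 0.050893.
By Bayes' rule, P(urn B | data) = (0.013393) / (0.050893) = 0.26316.

0.2632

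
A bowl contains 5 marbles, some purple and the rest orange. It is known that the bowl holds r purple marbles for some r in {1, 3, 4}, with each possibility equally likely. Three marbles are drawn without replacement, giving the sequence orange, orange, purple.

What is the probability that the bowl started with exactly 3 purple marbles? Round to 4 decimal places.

Compute the likelihood of the observed sequence for each case: P(data | r = 1) = (4/5)(3/4)(1/3) = 1/5; P(data | r = 3) = (2/5)(1/4)(3/3) = 1/10; P(data | r = 4) = (1/5)(0/4) = 0.
The prior-weighted likelihoods are 1/3 · 1/5 = 1/15, 1/3 · 1/10 = 1/30, 1/3 · 0 = 0; with total 1/10.
Hence P(r = 3 | data) = (1/30) / (1/10) = 1/3.

0.3333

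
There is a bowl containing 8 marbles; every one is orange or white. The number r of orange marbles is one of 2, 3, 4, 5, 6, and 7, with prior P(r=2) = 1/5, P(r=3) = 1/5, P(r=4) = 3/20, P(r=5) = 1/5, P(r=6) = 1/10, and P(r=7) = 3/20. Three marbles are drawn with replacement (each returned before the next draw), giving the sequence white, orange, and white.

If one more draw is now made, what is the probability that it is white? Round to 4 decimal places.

Compute the likelihood of the observed sequence for each case: P(data | r = 2) = (6/8)(2/8)(6/8) = 0.14062; P(data | r = 3) = (5/8)(3/8)(5/8) = 0.14648; P(data | r = 4) = (4/8)(4/8)(4/8) = 0.125; P(data | r = 5) = (3/8)(5/8)(3/8) = 0.087891; P(data | r = 6) = (2/8)(6/8)(2/8) = 0.046875; P(data | r = 7) = (1/8)(7/8)(1/8) = 0.013672.
Weighting by the prior gives 1/5 · 0.14062 = 0.028125, 1/5 · 0.14648 = 0.029297, 3/20 · 0.125 = 0.01875, 1/5 · 0.087891 = 0.017578, 1/10 · 0.046875 = 0.0046875, 3/20 · 0.013672 = 0.0020508; these sum to 0.10049.
The posterior is then P(r = 2 | data) = 0.27988, P(r = 3 | data) = 0.29155, P(r = 4 | data) = 0.18659, P(r = 5 | data) = 0.17493, P(r = 6 | data) = 0.046647, P(r = 7 | data) = 0.020408.
The predictive probability is P(white next | data) = (3/4)(0.27988) + (5/8)(0.29155) + (1/2)(0.18659) + (3/8)(0.17493) + (1/4)(0.046647) + (1/8)(0.020408) = 0.56523.

0.5652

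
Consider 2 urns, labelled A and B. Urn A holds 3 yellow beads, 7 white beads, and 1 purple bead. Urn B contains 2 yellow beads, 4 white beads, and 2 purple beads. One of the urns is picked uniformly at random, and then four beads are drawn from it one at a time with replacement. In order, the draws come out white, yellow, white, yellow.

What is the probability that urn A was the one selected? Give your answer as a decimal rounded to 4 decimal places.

0.6584

For each hypothesis, P(data | H) works out to: P(data | urn A) = (7/11)(3/11)(7/11)(3/11) = 0.030121; P(data | urn B) = (4/8)(2/8)(4/8)(2/8) = 0.015625.
The prior-weighted likelihoods are 1/2 · 0.030121 = 0.01506, 1/2 · 0.015625 = 0.0078125; these sum to 0.022873.
Hence P(urn A | data) = (0.01506) / (0.022873) = 0.65844.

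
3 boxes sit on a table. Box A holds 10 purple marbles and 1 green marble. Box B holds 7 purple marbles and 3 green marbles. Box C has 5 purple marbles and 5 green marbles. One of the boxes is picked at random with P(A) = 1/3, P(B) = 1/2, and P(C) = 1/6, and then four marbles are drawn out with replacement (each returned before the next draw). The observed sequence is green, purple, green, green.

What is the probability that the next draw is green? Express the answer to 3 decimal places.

0.401

Under each hypothesis, the probability of the observed sequence is: P(data | box A) = (1/11)(10/11)(1/11)(1/11) = 0.00068301; P(data | box B) = (3/10)(7/10)(3/10)(3/10) = 0.0189; P(data | box C) = (5/10)(5/10)(5/10)(5/10) = 0.0625.
Multiplying each by its prior: 1/3 · 0.00068301 = 0.00022767, 1/2 · 0.0189 = 0.00945, 1/6 · 0.0625 = 0.010417; with total 0.020094.
The posterior is then P(box A | data) = 0.01133, P(box B | data) = 0.47028, P(box C | data) = 0.51839.
The predictive probability is P(green next | data) = (1/11)(0.01133) + (3/10)(0.47028) + (1/2)(0.51839) = 0.40131.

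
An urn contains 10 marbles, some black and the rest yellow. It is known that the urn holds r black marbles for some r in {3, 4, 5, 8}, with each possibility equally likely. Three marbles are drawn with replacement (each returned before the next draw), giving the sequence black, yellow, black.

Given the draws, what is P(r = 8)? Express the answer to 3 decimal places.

0.311

Compute the likelihood of the observed sequence for each case: P(data | r = 3) = (3/10)(7/10)(3/10) = 0.063; P(data | r = 4) = (4/10)(6/10)(4/10) = 0.096; P(data | r = 5) = (5/10)(5/10)(5/10) = 0.125; P(data | r = 8) = (8/10)(2/10)(8/10) = 0.128.
The prior-weighted likelihoods are 1/4 · 0.063 = 0.01575, 1/4 · 0.096 = 0.024, 1/4 · 0.125 = 0.03125, 1/4 · 0.128 = 0.032; with total 0.103.
Therefore the posterior P(r = 8 | data) = (0.032) / (0.103) = 0.31068.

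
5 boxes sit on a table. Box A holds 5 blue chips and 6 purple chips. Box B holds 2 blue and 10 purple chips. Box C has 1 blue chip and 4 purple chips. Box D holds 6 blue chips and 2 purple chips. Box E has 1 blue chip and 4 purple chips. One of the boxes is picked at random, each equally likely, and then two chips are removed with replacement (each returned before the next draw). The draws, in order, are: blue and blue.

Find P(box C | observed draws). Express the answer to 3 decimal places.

Under each hypothesis, the probability of the observed sequence is: P(data | box A) = (5/11)(5/11) = 0.20661; P(data | box B) = (2/12)(2/12) = 0.027778; P(data | box C) = (1/5)(1/5) = 0.04; P(data | box D) = (6/8)(6/8) = 0.5625; P(data | box E) = (1/5)(1/5) = 0.04.
Weighting by the prior gives 1/5 · 0.20661 = 0.041322, 1/5 · 0.027778 = 0.0055556, 1/5 · 0.04 = 0.008, 1/5 · 0.5625 = 0.1125, 1/5 · 0.04 = 0.008; summing to 0.17538.
By Bayes' rule, P(box C | data) = (0.008) / (0.17538) = 0.045616.

0.046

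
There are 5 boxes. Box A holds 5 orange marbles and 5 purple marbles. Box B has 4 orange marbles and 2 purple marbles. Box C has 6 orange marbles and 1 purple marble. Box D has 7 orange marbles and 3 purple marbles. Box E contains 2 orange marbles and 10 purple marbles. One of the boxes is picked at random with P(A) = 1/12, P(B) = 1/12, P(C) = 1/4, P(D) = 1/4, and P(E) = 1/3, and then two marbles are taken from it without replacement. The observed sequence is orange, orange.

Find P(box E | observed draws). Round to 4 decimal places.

0.0143

For each hypothesis, P(data | H) works out to: P(data | box A) = (5/10)(4/9) = 0.22222; P(data | box B) = (4/6)(3/5) = 0.4; P(data | box C) = (6/7)(5/6) = 0.71429; P(data | box D) = (7/10)(6/9) = 0.46667; P(data | box E) = (2/12)(1/11) = 0.015152.
Weighting by the prior gives 1/12 · 0.22222 = 0.018519, 1/12 · 0.4 = 0.033333, 1/4 · 0.71429 = 0.17857, 1/4 · 0.46667 = 0.11667, 1/3 · 0.015152 = 0.0050505; with total 0.35214.
So P(box E | data) = (0.0050505) / (0.35214) = 0.014342.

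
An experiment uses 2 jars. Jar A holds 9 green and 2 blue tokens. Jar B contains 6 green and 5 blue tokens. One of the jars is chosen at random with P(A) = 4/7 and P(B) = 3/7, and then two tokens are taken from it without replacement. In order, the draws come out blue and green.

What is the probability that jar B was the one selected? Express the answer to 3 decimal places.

0.556

Under each hypothesis, the probability of the observed sequence is: P(data | jar A) = (2/11)(9/10) = 9/55; P(data | jar B) = (5/11)(6/10) = 3/11.
Multiplying each by its prior: 4/7 · 9/55 = 36/385, 3/7 · 3/11 = 9/77; with total 81/385.
So P(jar B | data) = (9/77) / (81/385) = 5/9.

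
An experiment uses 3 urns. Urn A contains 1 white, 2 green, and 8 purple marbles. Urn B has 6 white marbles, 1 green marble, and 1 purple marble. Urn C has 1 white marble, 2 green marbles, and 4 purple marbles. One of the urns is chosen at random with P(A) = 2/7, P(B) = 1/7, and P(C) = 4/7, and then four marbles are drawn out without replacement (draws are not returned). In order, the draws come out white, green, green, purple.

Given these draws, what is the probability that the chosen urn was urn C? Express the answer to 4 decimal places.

For each hypothesis, P(data | H) works out to: P(data | urn A) = (1/11)(2/10)(1/9)(8/8) = 0.0020202; P(data | urn B) = (6/8)(1/7)(0/6) = 0; P(data | urn C) = (1/7)(2/6)(1/5)(4/4) = 0.0095238.
Multiplying each by its prior: 2/7 · 0.0020202 = 0.0005772, 1/7 · 0 = 0, 4/7 · 0.0095238 = 0.0054422; with total 0.0060194.
Hence P(urn C | data) = (0.0054422) / (0.0060194) = 0.90411.

0.9041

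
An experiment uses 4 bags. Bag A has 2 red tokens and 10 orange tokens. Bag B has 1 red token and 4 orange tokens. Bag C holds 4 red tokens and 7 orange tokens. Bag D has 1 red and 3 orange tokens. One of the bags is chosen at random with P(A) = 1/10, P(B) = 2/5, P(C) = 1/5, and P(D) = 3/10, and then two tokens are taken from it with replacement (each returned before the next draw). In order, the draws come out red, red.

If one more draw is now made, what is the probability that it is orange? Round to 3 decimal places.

Compute the likelihood of the observed sequence for each case: P(data | bag A) = (2/12)(2/12) = 0.027778; P(data | bag B) = (1/5)(1/5) = 0.04; P(data | bag C) = (4/11)(4/11) = 0.13223; P(data | bag D) = (1/4)(1/4) = 0.0625.
The prior-weighted likelihoods are 1/10 · 0.027778 = 0.0027778, 2/5 · 0.04 = 0.016, 1/5 · 0.13223 = 0.026446, 3/10 · 0.0625 = 0.01875; with total 0.063974.
The posterior is then P(bag A | data) = 0.04342, P(bag B | data) = 0.2501, P(bag C | data) = 0.41339, P(bag D | data) = 0.29309.
Averaging over the posterior, P(orange next | data) = (5/6)(0.04342) + (4/5)(0.2501) + (7/11)(0.41339) + (3/4)(0.29309) = 0.71915.

0.719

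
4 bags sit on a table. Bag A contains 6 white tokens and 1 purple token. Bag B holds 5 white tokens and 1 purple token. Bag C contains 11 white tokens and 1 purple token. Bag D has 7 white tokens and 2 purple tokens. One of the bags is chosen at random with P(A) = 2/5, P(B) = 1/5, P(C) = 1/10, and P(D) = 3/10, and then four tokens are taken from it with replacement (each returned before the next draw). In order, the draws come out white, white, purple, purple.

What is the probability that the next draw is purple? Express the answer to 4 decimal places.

0.1825

Under each hypothesis, the probability of the observed sequence is: P(data | bag A) = (6/7)(6/7)(1/7)(1/7) = 0.014994; P(data | bag B) = (5/6)(5/6)(1/6)(1/6) = 0.01929; P(data | bag C) = (11/12)(11/12)(1/12)(1/12) = 0.0058353; P(data | bag D) = (7/9)(7/9)(2/9)(2/9) = 0.029873.
The prior-weighted likelihoods are 2/5 · 0.014994 = 0.0059975, 1/5 · 0.01929 = 0.003858, 1/10 · 0.0058353 = 0.00058353, 3/10 · 0.029873 = 0.008962; these sum to 0.019401.
Dividing through by the total gives posterior P(bag A | data) = 0.30913, P(bag B | data) = 0.19886, P(bag C | data) = 0.030077, P(bag D | data) = 0.46194.
The predictive probability is P(purple next | data) = (1/7)(0.30913) + (1/6)(0.19886) + (1/12)(0.030077) + (2/9)(0.46194) = 0.18246.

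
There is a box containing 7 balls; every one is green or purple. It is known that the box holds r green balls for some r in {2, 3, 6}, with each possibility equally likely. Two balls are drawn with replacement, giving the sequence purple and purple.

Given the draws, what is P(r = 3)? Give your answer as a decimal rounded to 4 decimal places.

0.3810

Compute the likelihood of the observed sequence for each case: P(data | r = 2) = (5/7)(5/7) = 25/49; P(data | r = 3) = (4/7)(4/7) = 16/49; P(data | r = 6) = (1/7)(1/7) = 1/49.
Weighting by the prior gives 1/3 · 25/49 = 25/147, 1/3 · 16/49 = 16/147, 1/3 · 1/49 = 1/147; with total 2/7.
So P(r = 3 | data) = (16/147) / (2/7) = 8/21.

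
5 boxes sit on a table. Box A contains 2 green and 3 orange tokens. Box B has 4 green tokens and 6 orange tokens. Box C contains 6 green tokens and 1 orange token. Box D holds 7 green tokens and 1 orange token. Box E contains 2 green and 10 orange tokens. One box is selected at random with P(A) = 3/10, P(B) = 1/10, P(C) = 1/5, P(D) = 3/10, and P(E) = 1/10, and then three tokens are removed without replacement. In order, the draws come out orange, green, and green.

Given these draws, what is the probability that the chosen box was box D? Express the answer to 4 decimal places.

For each hypothesis, P(data | H) works out to: P(data | box A) = (3/5)(2/4)(1/3) = 0.1; P(data | box B) = (6/10)(4/9)(3/8) = 0.1; P(data | box C) = (1/7)(6/6)(5/5) = 0.14286; P(data | box D) = (1/8)(7/7)(6/6) = 0.125; P(data | box E) = (10/12)(2/11)(1/10) = 0.015152.
The prior-weighted likelihoods are 3/10 · 0.1 = 0.03, 1/10 · 0.1 = 0.01, 1/5 · 0.14286 = 0.028571, 3/10 · 0.125 = 0.0375, 1/10 · 0.015152 = 0.0015152; with total 0.10759.
Hence P(box D | data) = (0.0375) / (0.10759) = 0.34856.

0.3486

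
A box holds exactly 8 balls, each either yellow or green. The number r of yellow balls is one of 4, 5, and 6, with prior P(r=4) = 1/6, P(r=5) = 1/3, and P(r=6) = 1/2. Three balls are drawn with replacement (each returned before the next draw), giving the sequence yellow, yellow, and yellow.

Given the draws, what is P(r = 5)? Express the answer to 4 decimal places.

0.2599

The likelihood of the observed sequence under each hypothesis: P(data | r = 4) = (4/8)(4/8)(4/8) = 0.125; P(data | r = 5) = (5/8)(5/8)(5/8) = 0.24414; P(data | r = 6) = (6/8)(6/8)(6/8) = 0.42188.
Weighting by the prior gives 1/6 · 0.125 = 0.020833, 1/3 · 0.24414 = 0.08138, 1/2 · 0.42188 = 0.21094; these sum to 0.31315.
Hence P(r = 5 | data) = (0.08138) / (0.31315) = 0.25988.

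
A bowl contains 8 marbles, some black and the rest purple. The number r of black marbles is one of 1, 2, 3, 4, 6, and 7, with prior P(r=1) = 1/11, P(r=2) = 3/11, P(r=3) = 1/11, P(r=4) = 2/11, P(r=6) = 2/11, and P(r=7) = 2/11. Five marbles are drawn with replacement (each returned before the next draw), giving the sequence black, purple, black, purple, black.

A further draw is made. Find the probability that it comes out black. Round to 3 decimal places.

Compute the likelihood of the observed sequence for each case: P(data | r = 1) = (1/8)(7/8)(1/8)(7/8)(1/8) = 0.0014954; P(data | r = 2) = (2/8)(6/8)(2/8)(6/8)(2/8) = 0.0087891; P(data | r = 3) = (3/8)(5/8)(3/8)(5/8)(3/8) = 0.020599; P(data | r = 4) = (4/8)(4/8)(4/8)(4/8)(4/8) = 0.03125; P(data | r = 6) = (6/8)(2/8)(6/8)(2/8)(6/8) = 0.026367; P(data | r = 7) = (7/8)(1/8)(7/8)(1/8)(7/8) = 0.010468.
The prior-weighted likelihoods are 1/11 · 0.0014954 = 0.00013594, 3/11 · 0.0087891 = 0.002397, 1/11 · 0.020599 = 0.0018727, 2/11 · 0.03125 = 0.0056818, 2/11 · 0.026367 = 0.004794, 2/11 · 0.010468 = 0.0019032; with total 0.016785.
Normalising, the posterior is P(r = 1 | data) = 0.0080992, P(r = 2 | data) = 0.14281, P(r = 3 | data) = 0.11157, P(r = 4 | data) = 0.33851, P(r = 6 | data) = 0.28562, P(r = 7 | data) = 0.11339.
So P(black next | data) = Σ P(black next | H) P(H | data) = (1/8)(0.0080992) + (1/4)(0.14281) + (3/8)(0.11157) + (1/2)(0.33851) + (3/4)(0.28562) + (7/8)(0.11339) = 0.56124.

0.561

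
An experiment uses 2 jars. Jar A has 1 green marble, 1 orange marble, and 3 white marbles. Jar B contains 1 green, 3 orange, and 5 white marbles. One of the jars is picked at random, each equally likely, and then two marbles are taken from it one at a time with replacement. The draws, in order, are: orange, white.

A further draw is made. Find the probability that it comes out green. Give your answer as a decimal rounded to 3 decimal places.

0.146

Under each hypothesis, the probability of the observed sequence is: P(data | jar A) = (1/5)(3/5) = 3/25; P(data | jar B) = (3/9)(5/9) = 5/27.
Weighting by the prior gives 1/2 · 3/25 = 3/50, 1/2 · 5/27 = 5/54; these sum to 103/675.
Dividing through by the total gives posterior P(jar A | data) = 0.3932, P(jar B | data) = 0.6068.
Averaging over the posterior, P(green next | data) = (1/5)(0.3932) + (1/9)(0.6068) = 0.14606.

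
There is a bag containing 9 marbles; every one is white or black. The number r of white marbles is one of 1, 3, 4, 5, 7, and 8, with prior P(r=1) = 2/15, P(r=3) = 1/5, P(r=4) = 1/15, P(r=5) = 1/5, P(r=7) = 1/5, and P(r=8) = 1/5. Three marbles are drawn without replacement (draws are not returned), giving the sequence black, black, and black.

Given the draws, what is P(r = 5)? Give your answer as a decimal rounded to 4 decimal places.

0.0619

For each hypothesis, P(data | H) works out to: P(data | r = 1) = (8/9)(7/8)(6/7) = 2/3; P(data | r = 3) = (6/9)(5/8)(4/7) = 5/21; P(data | r = 4) = (5/9)(4/8)(3/7) = 5/42; P(data | r = 5) = (4/9)(3/8)(2/7) = 1/21; P(data | r = 7) = (2/9)(1/8)(0/7) = 0; P(data | r = 8) = (1/9)(0/8) = 0.
The prior-weighted likelihoods are 2/15 · 2/3 = 4/45, 1/5 · 5/21 = 1/21, 1/15 · 5/42 = 1/126, 1/5 · 1/21 = 1/105, 1/5 · 0 = 0, 1/5 · 0 = 0; with total 97/630.
So P(r = 5 | data) = (1/105) / (97/630) = 6/97.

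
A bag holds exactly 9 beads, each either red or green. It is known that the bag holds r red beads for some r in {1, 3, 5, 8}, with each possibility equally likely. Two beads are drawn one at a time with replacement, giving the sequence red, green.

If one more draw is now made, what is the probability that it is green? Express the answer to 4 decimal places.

The likelihood of the observed sequence under each hypothesis: P(data | r = 1) = (1/9)(8/9) = 8/81; P(data | r = 3) = (3/9)(6/9) = 2/9; P(data | r = 5) = (5/9)(4/9) = 20/81; P(data | r = 8) = (8/9)(1/9) = 8/81.
Multiplying each by its prior: 1/4 · 8/81 = 2/81, 1/4 · 2/9 = 1/18, 1/4 · 20/81 = 5/81, 1/4 · 8/81 = 2/81; these sum to 1/6.
The posterior is then P(r = 1 | data) = 4/27, P(r = 3 | data) = 1/3, P(r = 5 | data) = 10/27, P(r = 8 | data) = 4/27.
So P(green next | data) = Σ P(green next | H) P(H | data) = (8/9)(4/27) + (2/3)(1/3) + (4/9)(10/27) + (1/9)(4/27) = 130/243.

0.5350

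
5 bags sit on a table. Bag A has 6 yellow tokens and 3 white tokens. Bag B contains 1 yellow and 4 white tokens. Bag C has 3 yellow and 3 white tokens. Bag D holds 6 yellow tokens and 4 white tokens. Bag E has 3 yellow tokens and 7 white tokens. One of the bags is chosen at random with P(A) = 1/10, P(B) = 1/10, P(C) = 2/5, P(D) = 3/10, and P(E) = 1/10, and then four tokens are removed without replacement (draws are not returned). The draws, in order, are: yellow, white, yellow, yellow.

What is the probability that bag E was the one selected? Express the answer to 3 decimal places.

For each hypothesis, P(data | H) works out to: P(data | bag A) = (6/9)(3/8)(5/7)(4/6) = 0.11905; P(data | bag B) = (1/5)(4/4)(0/3) = 0; P(data | bag C) = (3/6)(3/5)(2/4)(1/3) = 0.05; P(data | bag D) = (6/10)(4/9)(5/8)(4/7) = 0.095238; P(data | bag E) = (3/10)(7/9)(2/8)(1/7) = 0.0083333.
Multiplying each by its prior: 1/10 · 0.11905 = 0.011905, 1/10 · 0 = 0, 2/5 · 0.05 = 0.02, 3/10 · 0.095238 = 0.028571, 1/10 · 0.0083333 = 0.00083333; these sum to 0.06131.
By Bayes' rule, P(bag E | data) = (0.00083333) / (0.06131) = 0.013592.

0.014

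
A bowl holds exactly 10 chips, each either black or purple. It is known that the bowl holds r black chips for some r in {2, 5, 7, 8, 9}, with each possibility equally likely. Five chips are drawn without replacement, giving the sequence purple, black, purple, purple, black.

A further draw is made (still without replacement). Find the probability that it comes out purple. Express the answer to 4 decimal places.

Under each hypothesis, the probability of the observed sequence is: P(data | r = 2) = (8/10)(2/9)(7/8)(6/7)(1/6) = 0.022222; P(data | r = 5) = (5/10)(5/9)(4/8)(3/7)(4/6) = 0.039683; P(data | r = 7) = (3/10)(7/9)(2/8)(1/7)(6/6) = 0.0083333; P(data | r = 8) = (2/10)(8/9)(1/8)(0/7) = 0; P(data | r = 9) = (1/10)(9/9)(0/8) = 0.
Weighting by the prior gives 1/5 · 0.022222 = 0.0044444, 1/5 · 0.039683 = 0.0079365, 1/5 · 0.0083333 = 0.0016667, 1/5 · 0 = 0, 1/5 · 0 = 0; with total 0.014048.
The posterior is then P(r = 2 | data) = 0.31638, P(r = 5 | data) = 0.56497, P(r = 7 | data) = 0.11864, P(r = 8 | data) = 0, P(r = 9 | data) = 0.
The predictive probability is P(purple next | data) = (1)(0.31638) + (2/5)(0.56497) + (0)(0.11864) = 0.54237.

0.5424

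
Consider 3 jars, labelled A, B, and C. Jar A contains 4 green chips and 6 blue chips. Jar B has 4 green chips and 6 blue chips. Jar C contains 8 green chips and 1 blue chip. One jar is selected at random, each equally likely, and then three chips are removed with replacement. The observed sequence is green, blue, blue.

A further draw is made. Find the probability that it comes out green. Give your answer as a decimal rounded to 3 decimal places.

0.418

Compute the likelihood of the observed sequence for each case: P(data | jar A) = (4/10)(6/10)(6/10) = 0.144; P(data | jar B) = (4/10)(6/10)(6/10) = 0.144; P(data | jar C) = (8/9)(1/9)(1/9) = 0.010974.
The prior-weighted likelihoods are 1/3 · 0.144 = 0.048, 1/3 · 0.144 = 0.048, 1/3 · 0.010974 = 0.003658; these sum to 0.099658.
The posterior is then P(jar A | data) = 0.48165, P(jar B | data) = 0.48165, P(jar C | data) = 0.036705.
Averaging over the posterior, P(green next | data) = (2/5)(0.48165) + (2/5)(0.48165) + (8/9)(0.036705) = 0.41794.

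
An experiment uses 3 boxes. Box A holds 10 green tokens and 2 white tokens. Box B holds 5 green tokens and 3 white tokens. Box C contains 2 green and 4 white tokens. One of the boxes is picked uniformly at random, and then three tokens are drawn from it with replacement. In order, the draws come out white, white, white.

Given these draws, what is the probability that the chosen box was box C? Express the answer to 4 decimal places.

0.8378

Under each hypothesis, the probability of the observed sequence is: P(data | box A) = (2/12)(2/12)(2/12) = 0.0046296; P(data | box B) = (3/8)(3/8)(3/8) = 0.052734; P(data | box C) = (4/6)(4/6)(4/6) = 0.2963.
Weighting by the prior gives 1/3 · 0.0046296 = 0.0015432, 1/3 · 0.052734 = 0.017578, 1/3 · 0.2963 = 0.098765; summing to 0.11789.
Therefore the posterior P(box C | data) = (0.098765) / (0.11789) = 0.8378.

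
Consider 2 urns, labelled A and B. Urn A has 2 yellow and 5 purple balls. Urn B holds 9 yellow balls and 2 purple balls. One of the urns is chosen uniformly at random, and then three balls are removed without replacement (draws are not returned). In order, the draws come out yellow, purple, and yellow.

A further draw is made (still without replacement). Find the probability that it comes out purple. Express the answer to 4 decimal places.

Under each hypothesis, the probability of the observed sequence is: P(data | urn A) = (2/7)(5/6)(1/5) = 0.047619; P(data | urn B) = (9/11)(2/10)(8/9) = 0.14545.
Multiplying each by its prior: 1/2 · 0.047619 = 0.02381, 1/2 · 0.14545 = 0.072727; these sum to 0.096537.
Dividing through by the total gives posterior P(urn A | data) = 0.24664, P(urn B | data) = 0.75336.
The predictive probability is P(purple next | data) = (1)(0.24664) + (1/8)(0.75336) = 0.34081.

0.3408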